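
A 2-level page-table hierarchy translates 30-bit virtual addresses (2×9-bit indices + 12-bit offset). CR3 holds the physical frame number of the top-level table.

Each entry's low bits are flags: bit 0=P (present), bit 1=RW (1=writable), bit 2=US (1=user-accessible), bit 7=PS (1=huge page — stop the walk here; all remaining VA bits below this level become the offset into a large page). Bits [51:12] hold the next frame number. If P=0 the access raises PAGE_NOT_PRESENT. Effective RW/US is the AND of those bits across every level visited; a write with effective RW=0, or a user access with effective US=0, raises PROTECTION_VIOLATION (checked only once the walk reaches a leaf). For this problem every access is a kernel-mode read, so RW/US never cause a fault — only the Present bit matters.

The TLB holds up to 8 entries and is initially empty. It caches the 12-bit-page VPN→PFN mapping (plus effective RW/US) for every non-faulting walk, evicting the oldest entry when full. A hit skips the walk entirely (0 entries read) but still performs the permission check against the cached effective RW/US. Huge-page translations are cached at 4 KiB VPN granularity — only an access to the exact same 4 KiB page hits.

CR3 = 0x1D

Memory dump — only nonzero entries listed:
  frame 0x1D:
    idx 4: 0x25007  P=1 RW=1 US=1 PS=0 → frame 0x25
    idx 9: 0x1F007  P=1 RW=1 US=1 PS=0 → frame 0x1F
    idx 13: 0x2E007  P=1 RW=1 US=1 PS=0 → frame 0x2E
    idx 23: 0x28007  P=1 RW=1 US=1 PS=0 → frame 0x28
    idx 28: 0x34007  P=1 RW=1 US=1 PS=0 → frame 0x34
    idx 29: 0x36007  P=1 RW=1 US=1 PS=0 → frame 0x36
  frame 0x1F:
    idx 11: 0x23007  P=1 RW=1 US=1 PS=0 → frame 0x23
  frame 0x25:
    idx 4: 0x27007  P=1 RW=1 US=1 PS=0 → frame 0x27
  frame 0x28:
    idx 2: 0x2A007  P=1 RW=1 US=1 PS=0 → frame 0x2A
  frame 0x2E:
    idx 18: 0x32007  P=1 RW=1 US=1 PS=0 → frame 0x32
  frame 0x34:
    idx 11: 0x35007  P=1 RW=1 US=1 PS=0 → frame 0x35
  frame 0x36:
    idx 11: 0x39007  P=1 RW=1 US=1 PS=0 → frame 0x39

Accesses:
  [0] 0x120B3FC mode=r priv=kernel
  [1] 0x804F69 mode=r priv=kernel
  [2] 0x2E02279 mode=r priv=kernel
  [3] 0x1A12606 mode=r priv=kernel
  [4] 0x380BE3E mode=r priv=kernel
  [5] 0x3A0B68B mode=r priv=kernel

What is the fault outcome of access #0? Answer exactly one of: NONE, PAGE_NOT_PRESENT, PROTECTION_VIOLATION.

Per-access translation:
#0 VA=0x120B3FC (r,kernel):
  lvl0: tbl 0x1D, slot 9 ⇒ 0x1F007 (P1/RW1/US1/PS0)
  lvl1: tbl 0x1F, slot 11 ⇒ 0x23007 (P1/RW1/US1/PS0)
  ✓ 0x233FC  — 2 lookups
#1 VA=0x804F69 (r,kernel):
  lvl0: tbl 0x1D, slot 4 ⇒ 0x25007 (P1/RW1/US1/PS0)
  lvl1: tbl 0x25, slot 4 ⇒ 0x27007 (P1/RW1/US1/PS0)
  ✓ 0x27F69  — 2 lookups
#2 VA=0x2E02279 (r,kernel):
  lvl0: tbl 0x1D, slot 23 ⇒ 0x28007 (P1/RW1/US1/PS0)
  lvl1: tbl 0x28, slot 2 ⇒ 0x2A007 (P1/RW1/US1/PS0)
  ✓ 0x2A279  — 2 lookups
#3 VA=0x1A12606 (r,kernel):
  lvl0: tbl 0x1D, slot 13 ⇒ 0x2E007 (P1/RW1/US1/PS0)
  lvl1: tbl 0x2E, slot 18 ⇒ 0x32007 (P1/RW1/US1/PS0)
  ✓ 0x32606  — 2 lookups
#4 VA=0x380BE3E (r,kernel):
  lvl0: tbl 0x1D, slot 28 ⇒ 0x34007 (P1/RW1/US1/PS0)
  lvl1: tbl 0x34, slot 11 ⇒ 0x35007 (P1/RW1/US1/PS0)
  ✓ 0x35E3E  — 2 lookups
#5 VA=0x3A0B68B (r,kernel):
  lvl0: tbl 0x1D, slot 29 ⇒ 0x36007 (P1/RW1/US1/PS0)
  lvl1: tbl 0x36, slot 11 ⇒ 0x39007 (P1/RW1/US1/PS0)
  ✓ 0x3968B  — 2 lookups

Access #0 fault: NONE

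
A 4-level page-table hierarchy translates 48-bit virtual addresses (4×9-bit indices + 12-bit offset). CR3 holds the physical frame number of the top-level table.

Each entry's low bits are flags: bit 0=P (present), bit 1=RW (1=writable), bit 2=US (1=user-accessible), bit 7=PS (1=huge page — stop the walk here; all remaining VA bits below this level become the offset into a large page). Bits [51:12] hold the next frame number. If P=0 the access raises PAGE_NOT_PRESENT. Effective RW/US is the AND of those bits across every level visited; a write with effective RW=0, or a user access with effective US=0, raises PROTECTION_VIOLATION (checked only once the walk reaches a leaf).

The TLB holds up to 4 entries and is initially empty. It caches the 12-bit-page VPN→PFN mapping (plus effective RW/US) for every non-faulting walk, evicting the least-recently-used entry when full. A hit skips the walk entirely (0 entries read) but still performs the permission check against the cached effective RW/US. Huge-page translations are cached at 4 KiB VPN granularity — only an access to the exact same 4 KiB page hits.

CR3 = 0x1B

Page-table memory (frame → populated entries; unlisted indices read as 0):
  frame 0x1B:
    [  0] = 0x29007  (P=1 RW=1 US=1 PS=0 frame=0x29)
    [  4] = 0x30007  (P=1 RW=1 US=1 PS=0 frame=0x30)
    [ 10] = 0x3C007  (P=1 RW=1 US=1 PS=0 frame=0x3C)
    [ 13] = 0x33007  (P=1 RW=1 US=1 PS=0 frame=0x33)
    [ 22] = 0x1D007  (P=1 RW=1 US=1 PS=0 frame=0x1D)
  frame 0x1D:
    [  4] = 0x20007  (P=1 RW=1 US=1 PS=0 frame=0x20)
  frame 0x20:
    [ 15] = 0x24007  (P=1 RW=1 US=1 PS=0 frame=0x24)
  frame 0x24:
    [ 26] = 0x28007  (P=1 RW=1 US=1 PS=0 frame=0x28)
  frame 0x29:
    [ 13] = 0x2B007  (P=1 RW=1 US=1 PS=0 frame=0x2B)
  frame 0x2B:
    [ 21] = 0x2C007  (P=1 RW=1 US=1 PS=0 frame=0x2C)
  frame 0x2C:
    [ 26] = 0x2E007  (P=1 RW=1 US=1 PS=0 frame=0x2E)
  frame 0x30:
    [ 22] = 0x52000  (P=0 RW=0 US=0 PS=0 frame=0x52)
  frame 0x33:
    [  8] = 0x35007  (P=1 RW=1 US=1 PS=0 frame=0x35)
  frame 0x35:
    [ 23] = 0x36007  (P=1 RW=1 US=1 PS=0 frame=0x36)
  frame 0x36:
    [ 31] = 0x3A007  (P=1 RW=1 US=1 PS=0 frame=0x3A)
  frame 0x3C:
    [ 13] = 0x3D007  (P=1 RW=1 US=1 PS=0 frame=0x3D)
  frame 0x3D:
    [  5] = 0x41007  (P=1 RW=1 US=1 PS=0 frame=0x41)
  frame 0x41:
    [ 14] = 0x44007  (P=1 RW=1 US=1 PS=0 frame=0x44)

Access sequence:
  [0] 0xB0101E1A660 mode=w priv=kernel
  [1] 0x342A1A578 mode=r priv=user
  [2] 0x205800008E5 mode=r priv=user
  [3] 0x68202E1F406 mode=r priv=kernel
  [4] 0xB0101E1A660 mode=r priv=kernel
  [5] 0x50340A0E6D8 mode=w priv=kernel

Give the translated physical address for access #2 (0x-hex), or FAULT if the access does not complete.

Trace:
#0 VA=0xB0101E1A660 (w,kernel):
  [0] read 0x1B idx=22: raw=0x1D007 flags P=1 W=1 U=1 S=0
  [1] read 0x1D idx=4: raw=0x20007 flags P=1 W=1 U=1 S=0
  [2] read 0x20 idx=15: raw=0x24007 flags P=1 W=1 U=1 S=0
  [3] read 0x24 idx=26: raw=0x28007 flags P=1 W=1 U=1 S=0
  → PA=0x28660  (4 entries read)
#1 VA=0x342A1A578 (r,user):
  [0] read 0x1B idx=0: raw=0x29007 flags P=1 W=1 U=1 S=0
  [1] read 0x29 idx=13: raw=0x2B007 flags P=1 W=1 U=1 S=0
  [2] read 0x2B idx=21: raw=0x2C007 flags P=1 W=1 U=1 S=0
  [3] read 0x2C idx=26: raw=0x2E007 flags P=1 W=1 U=1 S=0
  → PA=0x2E578  (4 entries read)
#2 VA=0x205800008E5 (r,user):
  [0] read 0x1B idx=4: raw=0x30007 flags P=1 W=1 U=1 S=0
  [1] read 0x30 idx=22: raw=0x52000 flags P=0 W=0 U=0 S=0
  ✗ PAGE_NOT_PRESENT  [2 reads]
#3 VA=0x68202E1F406 (r,kernel):
  [0] read 0x1B idx=13: raw=0x33007 flags P=1 W=1 U=1 S=0
  [1] read 0x33 idx=8: raw=0x35007 flags P=1 W=1 U=1 S=0
  [2] read 0x35 idx=23: raw=0x36007 flags P=1 W=1 U=1 S=0
  [3] read 0x36 idx=31: raw=0x3A007 flags P=1 W=1 U=1 S=0
  → PA=0x3A406  (4 entries read)
#4 VA=0xB0101E1A660 (r,kernel):
  TLB hit vpn=0xB0101E1A → PA=0x28660
#5 VA=0x50340A0E6D8 (w,kernel):
  [0] read 0x1B idx=10: raw=0x3C007 flags P=1 W=1 U=1 S=0
  [1] read 0x3C idx=13: raw=0x3D007 flags P=1 W=1 U=1 S=0
  [2] read 0x3D idx=5: raw=0x41007 flags P=1 W=1 U=1 S=0
  [3] read 0x41 idx=14: raw=0x44007 flags P=1 W=1 U=1 S=0
  → PA=0x446D8  (4 entries read)

Access #2 PA: FAULT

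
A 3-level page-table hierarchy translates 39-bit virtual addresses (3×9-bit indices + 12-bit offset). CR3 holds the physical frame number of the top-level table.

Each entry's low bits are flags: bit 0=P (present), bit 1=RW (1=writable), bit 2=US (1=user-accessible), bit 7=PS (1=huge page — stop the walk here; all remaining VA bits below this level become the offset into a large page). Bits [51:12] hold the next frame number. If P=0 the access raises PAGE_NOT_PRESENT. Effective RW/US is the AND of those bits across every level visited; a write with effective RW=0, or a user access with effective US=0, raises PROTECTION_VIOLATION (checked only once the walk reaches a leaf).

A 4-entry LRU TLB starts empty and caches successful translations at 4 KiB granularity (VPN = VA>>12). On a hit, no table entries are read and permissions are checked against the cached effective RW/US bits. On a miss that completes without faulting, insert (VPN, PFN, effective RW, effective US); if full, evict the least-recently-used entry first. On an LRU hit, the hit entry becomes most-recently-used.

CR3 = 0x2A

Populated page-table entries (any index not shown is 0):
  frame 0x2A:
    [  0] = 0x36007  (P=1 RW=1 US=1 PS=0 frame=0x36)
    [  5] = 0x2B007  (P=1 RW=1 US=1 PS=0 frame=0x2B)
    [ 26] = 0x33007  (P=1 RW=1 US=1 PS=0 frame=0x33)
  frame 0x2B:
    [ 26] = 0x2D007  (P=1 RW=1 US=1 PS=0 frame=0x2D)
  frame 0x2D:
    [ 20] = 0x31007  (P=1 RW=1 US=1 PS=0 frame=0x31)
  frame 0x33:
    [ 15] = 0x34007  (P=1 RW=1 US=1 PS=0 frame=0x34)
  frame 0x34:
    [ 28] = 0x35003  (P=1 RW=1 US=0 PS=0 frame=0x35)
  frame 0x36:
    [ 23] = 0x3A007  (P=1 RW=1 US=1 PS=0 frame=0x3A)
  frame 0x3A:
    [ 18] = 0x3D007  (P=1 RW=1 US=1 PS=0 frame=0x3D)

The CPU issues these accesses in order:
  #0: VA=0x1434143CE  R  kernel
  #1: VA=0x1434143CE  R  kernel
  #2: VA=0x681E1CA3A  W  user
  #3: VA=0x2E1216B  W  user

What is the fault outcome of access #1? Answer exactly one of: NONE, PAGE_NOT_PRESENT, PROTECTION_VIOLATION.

Walk each access:
#0 VA=0x1434143CE (r,kernel):
  L0 @0x2A[5] → 0x2B007  P=1,RW=1,US=1,PS=0
  L1 @0x2B[26] → 0x2D007  P=1,RW=1,US=1,PS=0
  L2 @0x2D[20] → 0x31007  P=1,RW=1,US=1,PS=0
  ⇒ phys 0x313CE  [3 reads]
#1 VA=0x1434143CE (r,kernel):
  TLB hit vpn=0x143414 → PA=0x313CE
#2 VA=0x681E1CA3A (w,user):
  L0 @0x2A[26] → 0x33007  P=1,RW=1,US=1,PS=0
  L1 @0x33[15] → 0x34007  P=1,RW=1,US=1,PS=0
  L2 @0x34[28] → 0x35003  P=1,RW=1,US=0,PS=0
  ⇒ fault: PROTECTION_VIOLATION  — 3 lookups
#3 VA=0x2E1216B (w,user):
  L0 @0x2A[0] → 0x36007  P=1,RW=1,US=1,PS=0
  L1 @0x36[23] → 0x3A007  P=1,RW=1,US=1,PS=0
  L2 @0x3A[18] → 0x3D007  P=1,RW=1,US=1,PS=0
  ⇒ phys 0x3D16B  [3 reads]

Access #1 fault: NONE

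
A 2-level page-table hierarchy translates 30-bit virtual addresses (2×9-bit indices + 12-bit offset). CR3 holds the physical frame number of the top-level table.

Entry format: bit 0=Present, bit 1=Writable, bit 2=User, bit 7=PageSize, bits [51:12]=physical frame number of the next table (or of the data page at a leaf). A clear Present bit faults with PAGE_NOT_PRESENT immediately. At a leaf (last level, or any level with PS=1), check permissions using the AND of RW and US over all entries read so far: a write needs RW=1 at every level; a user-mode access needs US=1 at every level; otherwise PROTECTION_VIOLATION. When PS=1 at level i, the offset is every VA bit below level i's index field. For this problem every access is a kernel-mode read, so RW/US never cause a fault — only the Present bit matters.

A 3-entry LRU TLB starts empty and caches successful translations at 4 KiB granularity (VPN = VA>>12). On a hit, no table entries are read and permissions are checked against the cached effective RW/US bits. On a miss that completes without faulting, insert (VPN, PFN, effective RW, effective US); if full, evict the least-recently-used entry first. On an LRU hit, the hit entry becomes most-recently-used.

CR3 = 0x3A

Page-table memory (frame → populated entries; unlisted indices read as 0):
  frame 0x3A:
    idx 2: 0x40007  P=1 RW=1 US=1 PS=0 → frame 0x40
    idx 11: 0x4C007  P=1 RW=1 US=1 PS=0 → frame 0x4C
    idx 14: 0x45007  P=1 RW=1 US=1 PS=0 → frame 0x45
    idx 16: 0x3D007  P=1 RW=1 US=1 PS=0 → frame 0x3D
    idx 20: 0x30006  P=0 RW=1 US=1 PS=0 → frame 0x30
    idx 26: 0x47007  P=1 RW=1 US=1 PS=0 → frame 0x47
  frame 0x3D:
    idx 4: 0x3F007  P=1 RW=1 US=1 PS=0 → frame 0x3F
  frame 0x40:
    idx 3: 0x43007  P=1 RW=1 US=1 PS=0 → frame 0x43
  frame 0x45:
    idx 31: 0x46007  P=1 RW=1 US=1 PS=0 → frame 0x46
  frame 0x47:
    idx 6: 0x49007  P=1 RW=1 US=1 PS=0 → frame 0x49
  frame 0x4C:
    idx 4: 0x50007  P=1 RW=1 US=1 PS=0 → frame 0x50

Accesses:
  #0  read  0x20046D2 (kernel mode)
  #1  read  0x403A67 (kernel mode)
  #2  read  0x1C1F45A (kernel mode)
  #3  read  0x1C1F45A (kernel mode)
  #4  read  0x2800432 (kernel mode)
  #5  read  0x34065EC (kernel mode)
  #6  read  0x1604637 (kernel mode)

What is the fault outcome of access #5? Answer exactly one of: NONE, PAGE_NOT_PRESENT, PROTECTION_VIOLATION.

Walk each access:
#0 VA=0x20046D2 (r,kernel):
  [0] read 0x3A idx=16: raw=0x3D007 flags P=1 W=1 U=1 S=0
  [1] read 0x3D idx=4: raw=0x3F007 flags P=1 W=1 U=1 S=0
  ✓ 0x3F6D2  — 2 lookups
#1 VA=0x403A67 (r,kernel):
  [0] read 0x3A idx=2: raw=0x40007 flags P=1 W=1 U=1 S=0
  [1] read 0x40 idx=3: raw=0x43007 flags P=1 W=1 U=1 S=0
  ✓ 0x43A67  — 2 lookups
#2 VA=0x1C1F45A (r,kernel):
  [0] read 0x3A idx=14: raw=0x45007 flags P=1 W=1 U=1 S=0
  [1] read 0x45 idx=31: raw=0x46007 flags P=1 W=1 U=1 S=0
  ✓ 0x4645A  — 2 lookups
#3 VA=0x1C1F45A (r,kernel):
  TLB hit vpn=0x1C1F → PA=0x4645A
#4 VA=0x2800432 (r,kernel):
  [0] read 0x3A idx=20: raw=0x30006 flags P=0 W=1 U=1 S=0
  → PAGE_NOT_PRESENT  (1 entries read)
#5 VA=0x34065EC (r,kernel):
  [0] read 0x3A idx=26: raw=0x47007 flags P=1 W=1 U=1 S=0
  [1] read 0x47 idx=6: raw=0x49007 flags P=1 W=1 U=1 S=0
  ✓ 0x495EC  — 2 lookups
#6 VA=0x1604637 (r,kernel):
  [0] read 0x3A idx=11: raw=0x4C007 flags P=1 W=1 U=1 S=0
  [1] read 0x4C idx=4: raw=0x50007 flags P=1 W=1 U=1 S=0
  ✓ 0x50637  — 2 lookups

Access #5 fault: NONE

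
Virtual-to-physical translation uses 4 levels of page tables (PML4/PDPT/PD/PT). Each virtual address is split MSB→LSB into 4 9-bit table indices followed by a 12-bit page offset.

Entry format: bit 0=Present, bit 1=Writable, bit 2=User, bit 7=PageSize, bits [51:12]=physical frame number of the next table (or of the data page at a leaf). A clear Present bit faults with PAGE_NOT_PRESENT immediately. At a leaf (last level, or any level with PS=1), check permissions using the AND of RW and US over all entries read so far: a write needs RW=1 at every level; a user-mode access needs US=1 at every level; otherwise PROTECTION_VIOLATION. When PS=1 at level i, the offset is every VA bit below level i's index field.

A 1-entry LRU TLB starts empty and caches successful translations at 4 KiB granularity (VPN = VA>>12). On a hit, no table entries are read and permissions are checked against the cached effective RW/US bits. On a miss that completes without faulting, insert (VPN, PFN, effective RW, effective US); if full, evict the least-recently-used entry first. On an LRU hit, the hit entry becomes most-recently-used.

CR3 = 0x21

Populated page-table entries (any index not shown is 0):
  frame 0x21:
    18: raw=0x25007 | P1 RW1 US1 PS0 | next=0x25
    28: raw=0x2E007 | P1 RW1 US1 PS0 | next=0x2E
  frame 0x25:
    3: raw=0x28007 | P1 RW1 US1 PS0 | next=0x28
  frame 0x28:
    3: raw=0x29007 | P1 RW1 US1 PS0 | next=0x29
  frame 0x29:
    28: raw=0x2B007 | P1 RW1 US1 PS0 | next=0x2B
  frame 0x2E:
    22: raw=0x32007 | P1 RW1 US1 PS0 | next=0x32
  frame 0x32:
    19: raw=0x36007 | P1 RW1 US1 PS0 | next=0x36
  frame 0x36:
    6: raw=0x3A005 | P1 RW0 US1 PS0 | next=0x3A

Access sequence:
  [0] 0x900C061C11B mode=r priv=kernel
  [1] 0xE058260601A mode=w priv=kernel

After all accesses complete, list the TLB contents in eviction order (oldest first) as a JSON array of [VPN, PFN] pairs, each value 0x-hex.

Trace:
#0 VA=0x900C061C11B (r,kernel):
  L0: frame=0x21 idx=18 entry=0x25007 [P=1 RW=1 US=1 PS=0]
  L1: frame=0x25 idx=3 entry=0x28007 [P=1 RW=1 US=1 PS=0]
  L2: frame=0x28 idx=3 entry=0x29007 [P=1 RW=1 US=1 PS=0]
  L3: frame=0x29 idx=28 entry=0x2B007 [P=1 RW=1 US=1 PS=0]
  → PA=0x2B11B  (4 entries read)
#1 VA=0xE058260601A (w,kernel):
  L0: frame=0x21 idx=28 entry=0x2E007 [P=1 RW=1 US=1 PS=0]
  L1: frame=0x2E idx=22 entry=0x32007 [P=1 RW=1 US=1 PS=0]
  L2: frame=0x32 idx=19 entry=0x36007 [P=1 RW=1 US=1 PS=0]
  L3: frame=0x36 idx=6 entry=0x3A005 [P=1 RW=0 US=1 PS=0]
  ✗ PROTECTION_VIOLATION  [4 reads]

TLB: [["0x900C061C", "0x2B"]]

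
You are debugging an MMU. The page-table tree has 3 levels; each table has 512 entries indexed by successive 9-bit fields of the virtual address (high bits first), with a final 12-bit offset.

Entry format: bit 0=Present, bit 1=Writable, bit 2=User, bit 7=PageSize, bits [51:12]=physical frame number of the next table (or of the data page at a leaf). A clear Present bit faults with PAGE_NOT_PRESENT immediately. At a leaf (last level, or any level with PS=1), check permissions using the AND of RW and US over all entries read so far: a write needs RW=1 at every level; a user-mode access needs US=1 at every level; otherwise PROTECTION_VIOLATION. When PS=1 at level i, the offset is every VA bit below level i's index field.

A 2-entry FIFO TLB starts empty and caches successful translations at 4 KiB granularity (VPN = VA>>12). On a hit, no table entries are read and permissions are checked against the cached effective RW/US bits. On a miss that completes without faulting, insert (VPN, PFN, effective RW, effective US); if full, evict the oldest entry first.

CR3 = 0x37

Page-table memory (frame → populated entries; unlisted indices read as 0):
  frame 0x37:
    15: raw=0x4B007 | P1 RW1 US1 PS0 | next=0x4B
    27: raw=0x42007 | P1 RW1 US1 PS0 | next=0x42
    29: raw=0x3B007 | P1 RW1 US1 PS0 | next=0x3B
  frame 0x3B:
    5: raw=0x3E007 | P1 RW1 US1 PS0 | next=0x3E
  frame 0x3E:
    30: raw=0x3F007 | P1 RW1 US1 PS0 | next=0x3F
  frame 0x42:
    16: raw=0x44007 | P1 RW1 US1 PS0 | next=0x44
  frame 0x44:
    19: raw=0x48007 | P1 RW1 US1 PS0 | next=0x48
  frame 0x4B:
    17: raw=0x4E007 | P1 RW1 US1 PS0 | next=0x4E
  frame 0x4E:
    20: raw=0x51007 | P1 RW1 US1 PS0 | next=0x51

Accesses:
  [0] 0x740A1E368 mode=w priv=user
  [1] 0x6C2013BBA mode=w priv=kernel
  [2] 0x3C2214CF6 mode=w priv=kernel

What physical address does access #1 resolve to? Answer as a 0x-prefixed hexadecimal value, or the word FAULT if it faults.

Trace:
#0 VA=0x740A1E368 (w,user):
  L0 @0x37[29] → 0x3B007  P=1,RW=1,US=1,PS=0
  L1 @0x3B[5] → 0x3E007  P=1,RW=1,US=1,PS=0
  L2 @0x3E[30] → 0x3F007  P=1,RW=1,US=1,PS=0
  ✓ 0x3F368  — 3 lookups
#1 VA=0x6C2013BBA (w,kernel):
  L0 @0x37[27] → 0x42007  P=1,RW=1,US=1,PS=0
  L1 @0x42[16] → 0x44007  P=1,RW=1,US=1,PS=0
  L2 @0x44[19] → 0x48007  P=1,RW=1,US=1,PS=0
  ✓ 0x48BBA  — 3 lookups
#2 VA=0x3C2214CF6 (w,kernel):
  L0 @0x37[15] → 0x4B007  P=1,RW=1,US=1,PS=0
  L1 @0x4B[17] → 0x4E007  P=1,RW=1,US=1,PS=0
  L2 @0x4E[20] → 0x51007  P=1,RW=1,US=1,PS=0
  ✓ 0x51CF6  — 3 lookups

Access #1 PA: 0x48BBA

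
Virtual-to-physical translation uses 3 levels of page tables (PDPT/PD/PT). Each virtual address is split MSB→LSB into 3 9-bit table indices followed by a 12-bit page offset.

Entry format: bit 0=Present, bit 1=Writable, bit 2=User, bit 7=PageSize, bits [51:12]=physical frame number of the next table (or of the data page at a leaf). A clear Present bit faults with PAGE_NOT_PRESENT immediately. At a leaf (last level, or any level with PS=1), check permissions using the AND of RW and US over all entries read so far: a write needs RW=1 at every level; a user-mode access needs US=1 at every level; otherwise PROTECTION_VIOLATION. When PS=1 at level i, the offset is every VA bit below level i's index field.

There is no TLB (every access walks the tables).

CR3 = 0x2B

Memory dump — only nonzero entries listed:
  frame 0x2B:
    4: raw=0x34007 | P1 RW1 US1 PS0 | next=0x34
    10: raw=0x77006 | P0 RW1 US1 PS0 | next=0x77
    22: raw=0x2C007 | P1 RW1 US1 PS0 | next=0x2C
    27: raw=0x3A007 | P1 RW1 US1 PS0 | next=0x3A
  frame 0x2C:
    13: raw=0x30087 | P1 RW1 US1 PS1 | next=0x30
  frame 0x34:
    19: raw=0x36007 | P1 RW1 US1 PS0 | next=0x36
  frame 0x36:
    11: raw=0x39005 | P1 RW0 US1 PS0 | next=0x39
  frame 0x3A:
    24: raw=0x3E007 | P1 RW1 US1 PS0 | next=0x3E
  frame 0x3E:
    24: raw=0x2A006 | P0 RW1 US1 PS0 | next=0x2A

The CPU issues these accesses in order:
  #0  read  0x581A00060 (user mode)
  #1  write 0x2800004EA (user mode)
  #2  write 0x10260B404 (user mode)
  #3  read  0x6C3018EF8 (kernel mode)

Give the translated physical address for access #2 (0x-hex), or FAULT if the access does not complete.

Walk each access:
#0 VA=0x581A00060 (r,user):
  L0: frame=0x2B idx=22 entry=0x2C007 [P=1 RW=1 US=1 PS=0]
  L1: frame=0x2C idx=13 entry=0x30087 [P=1 RW=1 US=1 PS=1]
  → PA=0x30060 (huge @L1)  (2 entries read)
#1 VA=0x2800004EA (w,user):
  L0: frame=0x2B idx=10 entry=0x77006 [P=0 RW=1 US=1 PS=0]
  ⇒ fault: PAGE_NOT_PRESENT  — 1 lookups
#2 VA=0x10260B404 (w,user):
  L0: frame=0x2B idx=4 entry=0x34007 [P=1 RW=1 US=1 PS=0]
  L1: frame=0x34 idx=19 entry=0x36007 [P=1 RW=1 US=1 PS=0]
  L2: frame=0x36 idx=11 entry=0x39005 [P=1 RW=0 US=1 PS=0]
  ⇒ fault: PROTECTION_VIOLATION  — 3 lookups
#3 VA=0x6C3018EF8 (r,kernel):
  L0: frame=0x2B idx=27 entry=0x3A007 [P=1 RW=1 US=1 PS=0]
  L1: frame=0x3A idx=24 entry=0x3E007 [P=1 RW=1 US=1 PS=0]
  L2: frame=0x3E idx=24 entry=0x2A006 [P=0 RW=1 US=1 PS=0]
  ⇒ fault: PAGE_NOT_PRESENT  — 3 lookups

Access #2 PA: FAULT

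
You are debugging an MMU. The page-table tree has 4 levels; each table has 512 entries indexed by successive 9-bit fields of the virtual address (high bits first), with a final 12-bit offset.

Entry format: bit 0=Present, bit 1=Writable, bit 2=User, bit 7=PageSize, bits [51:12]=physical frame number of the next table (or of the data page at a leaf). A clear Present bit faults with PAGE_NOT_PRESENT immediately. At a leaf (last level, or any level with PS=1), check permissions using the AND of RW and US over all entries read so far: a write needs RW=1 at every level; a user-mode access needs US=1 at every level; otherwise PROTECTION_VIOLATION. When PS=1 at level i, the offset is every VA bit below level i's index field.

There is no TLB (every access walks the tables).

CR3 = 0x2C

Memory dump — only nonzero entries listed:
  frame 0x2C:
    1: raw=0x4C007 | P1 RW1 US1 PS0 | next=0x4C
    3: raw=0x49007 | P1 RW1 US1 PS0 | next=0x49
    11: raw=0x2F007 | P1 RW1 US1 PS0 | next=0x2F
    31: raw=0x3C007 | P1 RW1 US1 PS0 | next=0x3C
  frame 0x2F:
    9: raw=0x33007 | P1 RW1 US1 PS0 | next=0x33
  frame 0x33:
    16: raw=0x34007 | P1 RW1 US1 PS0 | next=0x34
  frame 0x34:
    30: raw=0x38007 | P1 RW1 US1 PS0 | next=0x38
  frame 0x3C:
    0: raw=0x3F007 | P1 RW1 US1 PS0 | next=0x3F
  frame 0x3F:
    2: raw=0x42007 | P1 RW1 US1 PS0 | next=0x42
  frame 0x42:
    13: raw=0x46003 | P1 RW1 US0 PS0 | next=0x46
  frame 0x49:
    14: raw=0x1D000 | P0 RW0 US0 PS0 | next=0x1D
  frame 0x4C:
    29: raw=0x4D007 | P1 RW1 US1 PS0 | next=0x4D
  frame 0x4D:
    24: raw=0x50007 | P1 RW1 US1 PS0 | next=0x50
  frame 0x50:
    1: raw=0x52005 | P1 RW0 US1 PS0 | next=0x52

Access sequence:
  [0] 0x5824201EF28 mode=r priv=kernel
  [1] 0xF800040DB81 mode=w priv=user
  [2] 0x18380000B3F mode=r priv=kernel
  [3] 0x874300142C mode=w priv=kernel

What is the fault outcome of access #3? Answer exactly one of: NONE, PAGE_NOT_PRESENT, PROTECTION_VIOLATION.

Trace:
#0 VA=0x5824201EF28 (r,kernel):
  lvl0: tbl 0x2C, slot 11 ⇒ 0x2F007 (P1/RW1/US1/PS0)
  lvl1: tbl 0x2F, slot 9 ⇒ 0x33007 (P1/RW1/US1/PS0)
  lvl2: tbl 0x33, slot 16 ⇒ 0x34007 (P1/RW1/US1/PS0)
  lvl3: tbl 0x34, slot 30 ⇒ 0x38007 (P1/RW1/US1/PS0)
  ✓ 0x38F28  — 4 lookups
#1 VA=0xF800040DB81 (w,user):
  lvl0: tbl 0x2C, slot 31 ⇒ 0x3C007 (P1/RW1/US1/PS0)
  lvl1: tbl 0x3C, slot 0 ⇒ 0x3F007 (P1/RW1/US1/PS0)
  lvl2: tbl 0x3F, slot 2 ⇒ 0x42007 (P1/RW1/US1/PS0)
  lvl3: tbl 0x42, slot 13 ⇒ 0x46003 (P1/RW1/US0/PS0)
  → PROTECTION_VIOLATION  (4 entries read)
#2 VA=0x18380000B3F (r,kernel):
  lvl0: tbl 0x2C, slot 3 ⇒ 0x49007 (P1/RW1/US1/PS0)
  lvl1: tbl 0x49, slot 14 ⇒ 0x1D000 (P0/RW0/US0/PS0)
  → PAGE_NOT_PRESENT  (2 entries read)
#3 VA=0x874300142C (w,kernel):
  lvl0: tbl 0x2C, slot 1 ⇒ 0x4C007 (P1/RW1/US1/PS0)
  lvl1: tbl 0x4C, slot 29 ⇒ 0x4D007 (P1/RW1/US1/PS0)
  lvl2: tbl 0x4D, slot 24 ⇒ 0x50007 (P1/RW1/US1/PS0)
  lvl3: tbl 0x50, slot 1 ⇒ 0x52005 (P1/RW0/US1/PS0)
  → PROTECTION_VIOLATION  (4 entries read)

Access #3 fault: PROTECTION_VIOLATION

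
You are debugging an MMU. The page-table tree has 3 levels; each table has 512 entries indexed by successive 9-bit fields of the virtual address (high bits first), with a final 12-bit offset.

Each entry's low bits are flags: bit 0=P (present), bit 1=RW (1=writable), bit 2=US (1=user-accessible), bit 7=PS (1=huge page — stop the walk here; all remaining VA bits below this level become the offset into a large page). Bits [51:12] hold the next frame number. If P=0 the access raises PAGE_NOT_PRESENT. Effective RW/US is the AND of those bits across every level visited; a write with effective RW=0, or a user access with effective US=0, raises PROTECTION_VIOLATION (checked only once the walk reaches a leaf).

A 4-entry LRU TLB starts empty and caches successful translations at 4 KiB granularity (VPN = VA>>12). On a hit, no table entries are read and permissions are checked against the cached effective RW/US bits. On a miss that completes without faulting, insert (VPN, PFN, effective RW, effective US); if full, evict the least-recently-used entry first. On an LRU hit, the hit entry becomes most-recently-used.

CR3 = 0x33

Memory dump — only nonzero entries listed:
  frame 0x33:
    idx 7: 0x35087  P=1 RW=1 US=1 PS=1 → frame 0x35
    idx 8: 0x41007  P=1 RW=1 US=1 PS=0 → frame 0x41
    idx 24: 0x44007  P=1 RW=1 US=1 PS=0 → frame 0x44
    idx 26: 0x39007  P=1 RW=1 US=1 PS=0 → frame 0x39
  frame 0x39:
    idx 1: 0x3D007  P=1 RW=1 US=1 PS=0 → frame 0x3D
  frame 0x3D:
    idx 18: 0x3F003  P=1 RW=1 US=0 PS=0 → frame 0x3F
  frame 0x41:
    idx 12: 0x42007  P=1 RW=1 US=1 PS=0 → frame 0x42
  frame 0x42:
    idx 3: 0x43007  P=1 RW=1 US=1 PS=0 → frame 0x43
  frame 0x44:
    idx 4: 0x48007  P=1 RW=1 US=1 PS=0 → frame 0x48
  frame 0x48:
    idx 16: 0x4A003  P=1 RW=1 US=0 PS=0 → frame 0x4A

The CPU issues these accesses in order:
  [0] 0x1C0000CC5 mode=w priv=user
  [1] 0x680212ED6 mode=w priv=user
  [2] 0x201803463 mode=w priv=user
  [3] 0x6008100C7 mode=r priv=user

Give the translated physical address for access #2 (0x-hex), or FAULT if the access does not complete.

Trace:
#0 VA=0x1C0000CC5 (w,user):
  L0: frame=0x33 idx=7 entry=0x35087 [P=1 RW=1 US=1 PS=1]
  → PA=0x35CC5 (huge @L0)  (1 entries read)
#1 VA=0x680212ED6 (w,user):
  L0: frame=0x33 idx=26 entry=0x39007 [P=1 RW=1 US=1 PS=0]
  L1: frame=0x39 idx=1 entry=0x3D007 [P=1 RW=1 US=1 PS=0]
  L2: frame=0x3D idx=18 entry=0x3F003 [P=1 RW=1 US=0 PS=0]
  ⇒ fault: PROTECTION_VIOLATION  — 3 lookups
#2 VA=0x201803463 (w,user):
  L0: frame=0x33 idx=8 entry=0x41007 [P=1 RW=1 US=1 PS=0]
  L1: frame=0x41 idx=12 entry=0x42007 [P=1 RW=1 US=1 PS=0]
  L2: frame=0x42 idx=3 entry=0x43007 [P=1 RW=1 US=1 PS=0]
  → PA=0x43463  (3 entries read)
#3 VA=0x6008100C7 (r,user):
  L0: frame=0x33 idx=24 entry=0x44007 [P=1 RW=1 US=1 PS=0]
  L1: frame=0x44 idx=4 entry=0x48007 [P=1 RW=1 US=1 PS=0]
  L2: frame=0x48 idx=16 entry=0x4A003 [P=1 RW=1 US=0 PS=0]
  ⇒ fault: PROTECTION_VIOLATION  — 3 lookups

Access #2 PA: 0x43463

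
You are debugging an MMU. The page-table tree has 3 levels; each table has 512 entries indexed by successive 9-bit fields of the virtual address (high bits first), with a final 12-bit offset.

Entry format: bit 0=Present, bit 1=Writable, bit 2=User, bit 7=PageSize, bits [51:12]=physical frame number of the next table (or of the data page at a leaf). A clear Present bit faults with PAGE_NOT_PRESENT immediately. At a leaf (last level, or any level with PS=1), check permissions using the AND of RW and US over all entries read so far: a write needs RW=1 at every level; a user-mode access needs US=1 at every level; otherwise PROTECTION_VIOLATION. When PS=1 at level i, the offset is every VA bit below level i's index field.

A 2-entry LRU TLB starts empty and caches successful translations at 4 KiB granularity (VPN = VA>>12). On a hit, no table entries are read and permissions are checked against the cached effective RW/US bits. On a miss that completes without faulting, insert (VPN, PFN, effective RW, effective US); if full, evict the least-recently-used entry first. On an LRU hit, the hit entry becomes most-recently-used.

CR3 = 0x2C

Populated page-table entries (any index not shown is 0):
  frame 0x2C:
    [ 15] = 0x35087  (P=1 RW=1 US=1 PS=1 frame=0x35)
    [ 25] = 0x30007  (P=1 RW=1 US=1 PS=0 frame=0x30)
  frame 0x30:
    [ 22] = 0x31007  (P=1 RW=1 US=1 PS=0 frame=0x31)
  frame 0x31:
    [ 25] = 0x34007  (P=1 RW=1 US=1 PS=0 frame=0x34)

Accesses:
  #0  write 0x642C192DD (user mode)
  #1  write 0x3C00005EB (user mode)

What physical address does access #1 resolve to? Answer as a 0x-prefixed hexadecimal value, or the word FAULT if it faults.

Per-access translation:
#0 VA=0x642C192DD (w,user):
  L0: frame=0x2C idx=25 entry=0x30007 [P=1 RW=1 US=1 PS=0]
  L1: frame=0x30 idx=22 entry=0x31007 [P=1 RW=1 US=1 PS=0]
  L2: frame=0x31 idx=25 entry=0x34007 [P=1 RW=1 US=1 PS=0]
  → PA=0x342DD  (3 entries read)
#1 VA=0x3C00005EB (w,user):
  L0: frame=0x2C idx=15 entry=0x35087 [P=1 RW=1 US=1 PS=1]
  → PA=0x355EB (huge @L0)  (1 entries read)

Access #1 PA: 0x355EB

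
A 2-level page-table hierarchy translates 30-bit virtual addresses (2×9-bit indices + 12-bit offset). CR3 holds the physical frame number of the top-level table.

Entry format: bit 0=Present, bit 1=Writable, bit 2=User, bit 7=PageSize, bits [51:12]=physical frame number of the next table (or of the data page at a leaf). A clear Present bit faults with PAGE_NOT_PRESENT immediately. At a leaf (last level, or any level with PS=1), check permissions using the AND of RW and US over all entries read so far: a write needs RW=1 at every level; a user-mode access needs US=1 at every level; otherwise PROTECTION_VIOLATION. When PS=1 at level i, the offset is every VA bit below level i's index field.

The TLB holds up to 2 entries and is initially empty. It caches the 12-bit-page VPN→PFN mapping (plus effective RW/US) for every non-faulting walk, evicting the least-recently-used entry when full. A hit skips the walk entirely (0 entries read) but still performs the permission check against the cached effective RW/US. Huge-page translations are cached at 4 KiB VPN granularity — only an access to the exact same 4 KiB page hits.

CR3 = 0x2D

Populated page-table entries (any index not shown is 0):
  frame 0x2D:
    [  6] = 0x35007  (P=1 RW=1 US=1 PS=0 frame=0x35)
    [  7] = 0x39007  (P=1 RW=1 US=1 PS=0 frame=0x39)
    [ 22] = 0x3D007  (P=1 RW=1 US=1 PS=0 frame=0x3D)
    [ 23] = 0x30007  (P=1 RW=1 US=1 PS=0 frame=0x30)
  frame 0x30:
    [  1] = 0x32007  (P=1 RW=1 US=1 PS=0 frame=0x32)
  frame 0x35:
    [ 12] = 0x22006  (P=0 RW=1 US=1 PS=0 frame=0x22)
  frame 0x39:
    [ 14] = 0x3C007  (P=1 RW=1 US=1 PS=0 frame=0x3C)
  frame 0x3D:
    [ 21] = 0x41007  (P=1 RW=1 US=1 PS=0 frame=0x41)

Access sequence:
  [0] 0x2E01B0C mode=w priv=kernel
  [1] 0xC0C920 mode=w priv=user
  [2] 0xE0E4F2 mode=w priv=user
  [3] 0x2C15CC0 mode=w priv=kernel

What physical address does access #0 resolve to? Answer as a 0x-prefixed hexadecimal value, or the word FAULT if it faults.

Walk each access:
#0 VA=0x2E01B0C (w,kernel):
  L0: frame=0x2D idx=23 entry=0x30007 [P=1 RW=1 US=1 PS=0]
  L1: frame=0x30 idx=1 entry=0x32007 [P=1 RW=1 US=1 PS=0]
  ⇒ phys 0x32B0C  [2 reads]
#1 VA=0xC0C920 (w,user):
  L0: frame=0x2D idx=6 entry=0x35007 [P=1 RW=1 US=1 PS=0]
  L1: frame=0x35 idx=12 entry=0x22006 [P=0 RW=1 US=1 PS=0]
  ⇒ fault: PAGE_NOT_PRESENT  — 2 lookups
#2 VA=0xE0E4F2 (w,user):
  L0: frame=0x2D idx=7 entry=0x39007 [P=1 RW=1 US=1 PS=0]
  L1: frame=0x39 idx=14 entry=0x3C007 [P=1 RW=1 US=1 PS=0]
  ⇒ phys 0x3C4F2  [2 reads]
#3 VA=0x2C15CC0 (w,kernel):
  L0: frame=0x2D idx=22 entry=0x3D007 [P=1 RW=1 US=1 PS=0]
  L1: frame=0x3D idx=21 entry=0x41007 [P=1 RW=1 US=1 PS=0]
  ⇒ phys 0x41CC0  [2 reads]

Access #0 PA: 0x32B0C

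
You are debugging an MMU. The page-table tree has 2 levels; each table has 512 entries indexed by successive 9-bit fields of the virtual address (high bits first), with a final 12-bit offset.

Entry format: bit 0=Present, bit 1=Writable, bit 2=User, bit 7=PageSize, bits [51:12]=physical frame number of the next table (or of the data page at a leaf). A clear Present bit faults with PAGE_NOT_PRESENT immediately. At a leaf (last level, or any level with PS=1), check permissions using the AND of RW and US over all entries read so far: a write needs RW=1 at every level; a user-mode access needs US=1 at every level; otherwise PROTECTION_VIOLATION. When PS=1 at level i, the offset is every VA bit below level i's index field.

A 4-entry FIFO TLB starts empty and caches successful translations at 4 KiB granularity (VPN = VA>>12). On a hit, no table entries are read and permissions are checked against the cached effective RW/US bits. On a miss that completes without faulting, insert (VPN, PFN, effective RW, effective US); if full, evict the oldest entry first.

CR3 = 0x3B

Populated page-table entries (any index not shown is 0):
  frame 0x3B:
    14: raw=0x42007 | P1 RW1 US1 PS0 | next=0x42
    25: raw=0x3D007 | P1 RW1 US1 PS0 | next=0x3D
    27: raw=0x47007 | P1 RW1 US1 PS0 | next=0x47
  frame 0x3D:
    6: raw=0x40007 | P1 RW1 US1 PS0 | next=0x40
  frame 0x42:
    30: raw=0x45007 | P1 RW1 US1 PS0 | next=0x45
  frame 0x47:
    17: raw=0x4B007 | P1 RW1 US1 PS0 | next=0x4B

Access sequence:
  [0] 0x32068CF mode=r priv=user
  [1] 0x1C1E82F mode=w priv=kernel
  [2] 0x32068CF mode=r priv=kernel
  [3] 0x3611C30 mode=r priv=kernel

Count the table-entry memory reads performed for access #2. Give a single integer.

Per-access translation:
#0 VA=0x32068CF (r,user):
  [0] read 0x3B idx=25: raw=0x3D007 flags P=1 W=1 U=1 S=0
  [1] read 0x3D idx=6: raw=0x40007 flags P=1 W=1 U=1 S=0
  ✓ 0x408CF  — 2 lookups
#1 VA=0x1C1E82F (w,kernel):
  [0] read 0x3B idx=14: raw=0x42007 flags P=1 W=1 U=1 S=0
  [1] read 0x42 idx=30: raw=0x45007 flags P=1 W=1 U=1 S=0
  ✓ 0x4582F  — 2 lookups
#2 VA=0x32068CF (r,kernel):
  TLB hit vpn=0x3206 → PA=0x408CF
#3 VA=0x3611C30 (r,kernel):
  [0] read 0x3B idx=27: raw=0x47007 flags P=1 W=1 U=1 S=0
  [1] read 0x47 idx=17: raw=0x4B007 flags P=1 W=1 U=1 S=0
  ✓ 0x4BC30  — 2 lookups

Entries read for #2: 0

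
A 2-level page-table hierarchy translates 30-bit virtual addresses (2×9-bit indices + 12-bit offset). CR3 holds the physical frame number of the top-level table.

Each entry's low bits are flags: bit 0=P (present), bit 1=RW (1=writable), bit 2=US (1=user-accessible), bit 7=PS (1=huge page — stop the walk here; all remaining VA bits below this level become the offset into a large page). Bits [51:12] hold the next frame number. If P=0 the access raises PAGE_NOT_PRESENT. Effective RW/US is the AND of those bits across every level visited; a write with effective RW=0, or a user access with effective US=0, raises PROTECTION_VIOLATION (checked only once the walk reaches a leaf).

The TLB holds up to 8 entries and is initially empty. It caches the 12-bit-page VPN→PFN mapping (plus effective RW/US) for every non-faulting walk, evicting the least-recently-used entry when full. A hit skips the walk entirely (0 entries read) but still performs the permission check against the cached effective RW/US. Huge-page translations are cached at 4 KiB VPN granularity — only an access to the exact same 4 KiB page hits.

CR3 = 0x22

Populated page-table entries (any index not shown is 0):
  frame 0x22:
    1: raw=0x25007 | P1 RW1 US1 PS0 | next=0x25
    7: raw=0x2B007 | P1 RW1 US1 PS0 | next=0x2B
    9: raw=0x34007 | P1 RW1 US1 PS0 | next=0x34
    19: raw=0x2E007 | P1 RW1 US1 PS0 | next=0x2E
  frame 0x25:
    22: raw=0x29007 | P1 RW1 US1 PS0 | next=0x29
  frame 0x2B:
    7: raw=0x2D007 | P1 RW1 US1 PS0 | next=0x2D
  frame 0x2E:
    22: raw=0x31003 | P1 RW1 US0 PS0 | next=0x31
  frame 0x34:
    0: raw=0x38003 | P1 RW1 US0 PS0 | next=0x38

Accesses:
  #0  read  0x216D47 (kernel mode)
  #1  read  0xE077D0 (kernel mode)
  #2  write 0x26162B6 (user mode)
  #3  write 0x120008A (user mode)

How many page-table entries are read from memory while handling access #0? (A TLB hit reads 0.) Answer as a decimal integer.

Trace:
#0 VA=0x216D47 (r,kernel):
  [0] read 0x22 idx=1: raw=0x25007 flags P=1 W=1 U=1 S=0
  [1] read 0x25 idx=22: raw=0x29007 flags P=1 W=1 U=1 S=0
  → PA=0x29D47  (2 entries read)
#1 VA=0xE077D0 (r,kernel):
  [0] read 0x22 idx=7: raw=0x2B007 flags P=1 W=1 U=1 S=0
  [1] read 0x2B idx=7: raw=0x2D007 flags P=1 W=1 U=1 S=0
  → PA=0x2D7D0  (2 entries read)
#2 VA=0x26162B6 (w,user):
  [0] read 0x22 idx=19: raw=0x2E007 flags P=1 W=1 U=1 S=0
  [1] read 0x2E idx=22: raw=0x31003 flags P=1 W=1 U=0 S=0
  → PROTECTION_VIOLATION  (2 entries read)
#3 VA=0x120008A (w,user):
  [0] read 0x22 idx=9: raw=0x34007 flags P=1 W=1 U=1 S=0
  [1] read 0x34 idx=0: raw=0x38003 flags P=1 W=1 U=0 S=0
  → PROTECTION_VIOLATION  (2 entries read)

Entries read for #0: 2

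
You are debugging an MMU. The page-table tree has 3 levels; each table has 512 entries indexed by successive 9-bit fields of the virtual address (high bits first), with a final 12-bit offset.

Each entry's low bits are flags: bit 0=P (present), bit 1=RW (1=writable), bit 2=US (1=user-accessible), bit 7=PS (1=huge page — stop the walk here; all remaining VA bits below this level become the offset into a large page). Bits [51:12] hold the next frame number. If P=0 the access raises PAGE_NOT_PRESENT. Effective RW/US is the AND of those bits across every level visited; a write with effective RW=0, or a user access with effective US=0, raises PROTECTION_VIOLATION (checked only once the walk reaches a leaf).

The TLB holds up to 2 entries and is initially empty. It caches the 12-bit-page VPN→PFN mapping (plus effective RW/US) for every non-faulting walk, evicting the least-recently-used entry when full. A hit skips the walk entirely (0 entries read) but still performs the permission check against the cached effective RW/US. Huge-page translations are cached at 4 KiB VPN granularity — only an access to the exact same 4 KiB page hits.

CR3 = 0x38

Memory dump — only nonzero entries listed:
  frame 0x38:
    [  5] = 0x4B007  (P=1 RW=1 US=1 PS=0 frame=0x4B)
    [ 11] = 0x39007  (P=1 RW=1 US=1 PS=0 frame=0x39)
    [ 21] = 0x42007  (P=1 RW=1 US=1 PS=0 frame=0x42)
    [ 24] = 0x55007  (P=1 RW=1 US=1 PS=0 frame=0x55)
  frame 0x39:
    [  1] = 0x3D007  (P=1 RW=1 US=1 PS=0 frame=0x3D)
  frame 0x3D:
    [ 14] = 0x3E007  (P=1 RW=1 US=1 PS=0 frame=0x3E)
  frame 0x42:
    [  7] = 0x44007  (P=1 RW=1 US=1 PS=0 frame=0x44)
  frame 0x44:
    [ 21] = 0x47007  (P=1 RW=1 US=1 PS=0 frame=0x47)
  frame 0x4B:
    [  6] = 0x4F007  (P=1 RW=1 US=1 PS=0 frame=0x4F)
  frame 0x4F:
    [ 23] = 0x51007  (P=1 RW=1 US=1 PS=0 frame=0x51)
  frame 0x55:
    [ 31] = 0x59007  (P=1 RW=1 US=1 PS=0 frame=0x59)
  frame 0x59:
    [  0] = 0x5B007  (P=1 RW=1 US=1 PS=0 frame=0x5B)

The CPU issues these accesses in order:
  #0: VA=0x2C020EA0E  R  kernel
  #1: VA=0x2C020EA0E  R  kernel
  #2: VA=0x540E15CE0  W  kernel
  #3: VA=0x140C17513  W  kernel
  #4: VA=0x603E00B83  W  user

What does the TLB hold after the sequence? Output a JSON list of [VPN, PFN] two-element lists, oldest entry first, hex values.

Per-access translation:
#0 VA=0x2C020EA0E (r,kernel):
  L0 @0x38[11] → 0x39007  P=1,RW=1,US=1,PS=0
  L1 @0x39[1] → 0x3D007  P=1,RW=1,US=1,PS=0
  L2 @0x3D[14] → 0x3E007  P=1,RW=1,US=1,PS=0
  ⇒ phys 0x3EA0E  [3 reads]
#1 VA=0x2C020EA0E (r,kernel):
  TLB hit vpn=0x2C020E → PA=0x3EA0E
#2 VA=0x540E15CE0 (w,kernel):
  L0 @0x38[21] → 0x42007  P=1,RW=1,US=1,PS=0
  L1 @0x42[7] → 0x44007  P=1,RW=1,US=1,PS=0
  L2 @0x44[21] → 0x47007  P=1,RW=1,US=1,PS=0
  ⇒ phys 0x47CE0  [3 reads]
#3 VA=0x140C17513 (w,kernel):
  L0 @0x38[5] → 0x4B007  P=1,RW=1,US=1,PS=0
  L1 @0x4B[6] → 0x4F007  P=1,RW=1,US=1,PS=0
  L2 @0x4F[23] → 0x51007  P=1,RW=1,US=1,PS=0
  ⇒ phys 0x51513  [3 reads]
#4 VA=0x603E00B83 (w,user):
  L0 @0x38[24] → 0x55007  P=1,RW=1,US=1,PS=0
  L1 @0x55[31] → 0x59007  P=1,RW=1,US=1,PS=0
  L2 @0x59[0] → 0x5B007  P=1,RW=1,US=1,PS=0
  ⇒ phys 0x5BB83  [3 reads]

TLB: [["0x140C17", "0x51"], ["0x603E00", "0x5B"]]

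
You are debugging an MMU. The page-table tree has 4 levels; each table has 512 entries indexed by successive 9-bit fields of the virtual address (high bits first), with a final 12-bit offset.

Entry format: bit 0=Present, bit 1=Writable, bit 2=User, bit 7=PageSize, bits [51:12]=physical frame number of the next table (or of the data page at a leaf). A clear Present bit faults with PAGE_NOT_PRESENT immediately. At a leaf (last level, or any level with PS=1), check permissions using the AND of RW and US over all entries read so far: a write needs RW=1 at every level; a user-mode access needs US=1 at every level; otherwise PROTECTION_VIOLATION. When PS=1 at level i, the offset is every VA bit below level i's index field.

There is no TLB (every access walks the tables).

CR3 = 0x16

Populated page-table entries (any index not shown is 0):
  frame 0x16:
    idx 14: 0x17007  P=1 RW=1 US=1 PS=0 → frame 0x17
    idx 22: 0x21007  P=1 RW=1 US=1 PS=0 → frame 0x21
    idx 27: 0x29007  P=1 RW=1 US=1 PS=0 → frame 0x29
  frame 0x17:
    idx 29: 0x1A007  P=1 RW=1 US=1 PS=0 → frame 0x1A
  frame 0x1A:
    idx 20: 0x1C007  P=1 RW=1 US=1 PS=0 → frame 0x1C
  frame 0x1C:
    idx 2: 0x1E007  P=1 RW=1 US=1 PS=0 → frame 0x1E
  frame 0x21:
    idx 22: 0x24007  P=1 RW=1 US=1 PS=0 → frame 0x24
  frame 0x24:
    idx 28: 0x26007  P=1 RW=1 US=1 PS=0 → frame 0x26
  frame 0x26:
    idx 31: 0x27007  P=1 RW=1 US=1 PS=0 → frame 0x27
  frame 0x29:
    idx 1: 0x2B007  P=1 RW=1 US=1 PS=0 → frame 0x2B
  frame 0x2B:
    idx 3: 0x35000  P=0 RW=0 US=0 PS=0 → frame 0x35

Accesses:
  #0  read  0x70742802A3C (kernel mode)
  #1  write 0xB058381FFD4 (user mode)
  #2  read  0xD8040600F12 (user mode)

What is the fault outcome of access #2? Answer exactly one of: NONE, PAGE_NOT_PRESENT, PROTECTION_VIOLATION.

Per-access translation:
#0 VA=0x70742802A3C (r,kernel):
  lvl0: tbl 0x16, slot 14 ⇒ 0x17007 (P1/RW1/US1/PS0)
  lvl1: tbl 0x17, slot 29 ⇒ 0x1A007 (P1/RW1/US1/PS0)
  lvl2: tbl 0x1A, slot 20 ⇒ 0x1C007 (P1/RW1/US1/PS0)
  lvl3: tbl 0x1C, slot 2 ⇒ 0x1E007 (P1/RW1/US1/PS0)
  → PA=0x1EA3C  (4 entries read)
#1 VA=0xB058381FFD4 (w,user):
  lvl0: tbl 0x16, slot 22 ⇒ 0x21007 (P1/RW1/US1/PS0)
  lvl1: tbl 0x21, slot 22 ⇒ 0x24007 (P1/RW1/US1/PS0)
  lvl2: tbl 0x24, slot 28 ⇒ 0x26007 (P1/RW1/US1/PS0)
  lvl3: tbl 0x26, slot 31 ⇒ 0x27007 (P1/RW1/US1/PS0)
  → PA=0x27FD4  (4 entries read)
#2 VA=0xD8040600F12 (r,user):
  lvl0: tbl 0x16, slot 27 ⇒ 0x29007 (P1/RW1/US1/PS0)
  lvl1: tbl 0x29, slot 1 ⇒ 0x2B007 (P1/RW1/US1/PS0)
  lvl2: tbl 0x2B, slot 3 ⇒ 0x35000 (P0/RW0/US0/PS0)
  ⇒ fault: PAGE_NOT_PRESENT  — 3 lookups

Access #2 fault: PAGE_NOT_PRESENT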